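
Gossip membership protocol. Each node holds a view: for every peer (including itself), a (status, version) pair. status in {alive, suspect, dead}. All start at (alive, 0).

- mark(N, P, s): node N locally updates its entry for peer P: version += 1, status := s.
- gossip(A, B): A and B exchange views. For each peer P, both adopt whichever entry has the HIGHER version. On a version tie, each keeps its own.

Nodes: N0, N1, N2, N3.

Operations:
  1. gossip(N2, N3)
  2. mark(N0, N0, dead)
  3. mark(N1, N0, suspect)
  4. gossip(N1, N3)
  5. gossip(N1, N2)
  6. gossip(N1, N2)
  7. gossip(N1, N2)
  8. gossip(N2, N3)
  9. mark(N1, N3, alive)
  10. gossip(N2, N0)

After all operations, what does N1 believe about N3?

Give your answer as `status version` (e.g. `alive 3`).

Op 1: gossip N2<->N3 -> N2.N0=(alive,v0) N2.N1=(alive,v0) N2.N2=(alive,v0) N2.N3=(alive,v0) | N3.N0=(alive,v0) N3.N1=(alive,v0) N3.N2=(alive,v0) N3.N3=(alive,v0)
Op 2: N0 marks N0=dead -> (dead,v1)
Op 3: N1 marks N0=suspect -> (suspect,v1)
Op 4: gossip N1<->N3 -> N1.N0=(suspect,v1) N1.N1=(alive,v0) N1.N2=(alive,v0) N1.N3=(alive,v0) | N3.N0=(suspect,v1) N3.N1=(alive,v0) N3.N2=(alive,v0) N3.N3=(alive,v0)
Op 5: gossip N1<->N2 -> N1.N0=(suspect,v1) N1.N1=(alive,v0) N1.N2=(alive,v0) N1.N3=(alive,v0) | N2.N0=(suspect,v1) N2.N1=(alive,v0) N2.N2=(alive,v0) N2.N3=(alive,v0)
Op 6: gossip N1<->N2 -> N1.N0=(suspect,v1) N1.N1=(alive,v0) N1.N2=(alive,v0) N1.N3=(alive,v0) | N2.N0=(suspect,v1) N2.N1=(alive,v0) N2.N2=(alive,v0) N2.N3=(alive,v0)
Op 7: gossip N1<->N2 -> N1.N0=(suspect,v1) N1.N1=(alive,v0) N1.N2=(alive,v0) N1.N3=(alive,v0) | N2.N0=(suspect,v1) N2.N1=(alive,v0) N2.N2=(alive,v0) N2.N3=(alive,v0)
Op 8: gossip N2<->N3 -> N2.N0=(suspect,v1) N2.N1=(alive,v0) N2.N2=(alive,v0) N2.N3=(alive,v0) | N3.N0=(suspect,v1) N3.N1=(alive,v0) N3.N2=(alive,v0) N3.N3=(alive,v0)
Op 9: N1 marks N3=alive -> (alive,v1)
Op 10: gossip N2<->N0 -> N2.N0=(suspect,v1) N2.N1=(alive,v0) N2.N2=(alive,v0) N2.N3=(alive,v0) | N0.N0=(dead,v1) N0.N1=(alive,v0) N0.N2=(alive,v0) N0.N3=(alive,v0)

Answer: alive 1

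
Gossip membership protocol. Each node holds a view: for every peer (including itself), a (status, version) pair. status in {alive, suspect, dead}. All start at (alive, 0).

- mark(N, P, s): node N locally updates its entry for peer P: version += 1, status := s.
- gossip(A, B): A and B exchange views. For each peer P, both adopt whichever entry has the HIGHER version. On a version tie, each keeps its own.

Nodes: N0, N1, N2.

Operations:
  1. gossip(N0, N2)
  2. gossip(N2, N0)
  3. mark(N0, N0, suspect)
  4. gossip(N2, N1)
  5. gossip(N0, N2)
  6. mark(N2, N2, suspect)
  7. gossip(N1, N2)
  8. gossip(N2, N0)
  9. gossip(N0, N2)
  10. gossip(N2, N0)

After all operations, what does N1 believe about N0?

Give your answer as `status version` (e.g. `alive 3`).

Op 1: gossip N0<->N2 -> N0.N0=(alive,v0) N0.N1=(alive,v0) N0.N2=(alive,v0) | N2.N0=(alive,v0) N2.N1=(alive,v0) N2.N2=(alive,v0)
Op 2: gossip N2<->N0 -> N2.N0=(alive,v0) N2.N1=(alive,v0) N2.N2=(alive,v0) | N0.N0=(alive,v0) N0.N1=(alive,v0) N0.N2=(alive,v0)
Op 3: N0 marks N0=suspect -> (suspect,v1)
Op 4: gossip N2<->N1 -> N2.N0=(alive,v0) N2.N1=(alive,v0) N2.N2=(alive,v0) | N1.N0=(alive,v0) N1.N1=(alive,v0) N1.N2=(alive,v0)
Op 5: gossip N0<->N2 -> N0.N0=(suspect,v1) N0.N1=(alive,v0) N0.N2=(alive,v0) | N2.N0=(suspect,v1) N2.N1=(alive,v0) N2.N2=(alive,v0)
Op 6: N2 marks N2=suspect -> (suspect,v1)
Op 7: gossip N1<->N2 -> N1.N0=(suspect,v1) N1.N1=(alive,v0) N1.N2=(suspect,v1) | N2.N0=(suspect,v1) N2.N1=(alive,v0) N2.N2=(suspect,v1)
Op 8: gossip N2<->N0 -> N2.N0=(suspect,v1) N2.N1=(alive,v0) N2.N2=(suspect,v1) | N0.N0=(suspect,v1) N0.N1=(alive,v0) N0.N2=(suspect,v1)
Op 9: gossip N0<->N2 -> N0.N0=(suspect,v1) N0.N1=(alive,v0) N0.N2=(suspect,v1) | N2.N0=(suspect,v1) N2.N1=(alive,v0) N2.N2=(suspect,v1)
Op 10: gossip N2<->N0 -> N2.N0=(suspect,v1) N2.N1=(alive,v0) N2.N2=(suspect,v1) | N0.N0=(suspect,v1) N0.N1=(alive,v0) N0.N2=(suspect,v1)

Answer: suspect 1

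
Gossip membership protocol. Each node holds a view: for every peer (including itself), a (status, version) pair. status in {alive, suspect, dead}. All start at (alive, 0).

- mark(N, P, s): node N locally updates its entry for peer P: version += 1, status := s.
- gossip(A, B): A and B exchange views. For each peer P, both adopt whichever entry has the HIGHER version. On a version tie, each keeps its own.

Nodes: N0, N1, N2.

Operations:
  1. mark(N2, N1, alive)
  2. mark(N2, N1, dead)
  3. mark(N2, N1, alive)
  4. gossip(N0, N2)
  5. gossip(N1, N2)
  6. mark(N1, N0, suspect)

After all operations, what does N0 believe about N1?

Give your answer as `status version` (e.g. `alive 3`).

Answer: alive 3

Derivation:
Op 1: N2 marks N1=alive -> (alive,v1)
Op 2: N2 marks N1=dead -> (dead,v2)
Op 3: N2 marks N1=alive -> (alive,v3)
Op 4: gossip N0<->N2 -> N0.N0=(alive,v0) N0.N1=(alive,v3) N0.N2=(alive,v0) | N2.N0=(alive,v0) N2.N1=(alive,v3) N2.N2=(alive,v0)
Op 5: gossip N1<->N2 -> N1.N0=(alive,v0) N1.N1=(alive,v3) N1.N2=(alive,v0) | N2.N0=(alive,v0) N2.N1=(alive,v3) N2.N2=(alive,v0)
Op 6: N1 marks N0=suspect -> (suspect,v1)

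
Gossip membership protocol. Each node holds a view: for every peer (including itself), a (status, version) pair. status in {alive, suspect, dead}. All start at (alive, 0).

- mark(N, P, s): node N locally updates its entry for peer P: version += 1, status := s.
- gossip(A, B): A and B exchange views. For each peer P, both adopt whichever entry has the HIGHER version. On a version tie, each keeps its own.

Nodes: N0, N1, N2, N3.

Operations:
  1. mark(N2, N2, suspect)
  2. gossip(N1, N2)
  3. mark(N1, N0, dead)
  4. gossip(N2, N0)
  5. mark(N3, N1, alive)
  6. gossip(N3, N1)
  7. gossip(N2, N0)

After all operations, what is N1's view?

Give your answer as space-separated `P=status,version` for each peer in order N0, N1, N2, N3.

Answer: N0=dead,1 N1=alive,1 N2=suspect,1 N3=alive,0

Derivation:
Op 1: N2 marks N2=suspect -> (suspect,v1)
Op 2: gossip N1<->N2 -> N1.N0=(alive,v0) N1.N1=(alive,v0) N1.N2=(suspect,v1) N1.N3=(alive,v0) | N2.N0=(alive,v0) N2.N1=(alive,v0) N2.N2=(suspect,v1) N2.N3=(alive,v0)
Op 3: N1 marks N0=dead -> (dead,v1)
Op 4: gossip N2<->N0 -> N2.N0=(alive,v0) N2.N1=(alive,v0) N2.N2=(suspect,v1) N2.N3=(alive,v0) | N0.N0=(alive,v0) N0.N1=(alive,v0) N0.N2=(suspect,v1) N0.N3=(alive,v0)
Op 5: N3 marks N1=alive -> (alive,v1)
Op 6: gossip N3<->N1 -> N3.N0=(dead,v1) N3.N1=(alive,v1) N3.N2=(suspect,v1) N3.N3=(alive,v0) | N1.N0=(dead,v1) N1.N1=(alive,v1) N1.N2=(suspect,v1) N1.N3=(alive,v0)
Op 7: gossip N2<->N0 -> N2.N0=(alive,v0) N2.N1=(alive,v0) N2.N2=(suspect,v1) N2.N3=(alive,v0) | N0.N0=(alive,v0) N0.N1=(alive,v0) N0.N2=(suspect,v1) N0.N3=(alive,v0)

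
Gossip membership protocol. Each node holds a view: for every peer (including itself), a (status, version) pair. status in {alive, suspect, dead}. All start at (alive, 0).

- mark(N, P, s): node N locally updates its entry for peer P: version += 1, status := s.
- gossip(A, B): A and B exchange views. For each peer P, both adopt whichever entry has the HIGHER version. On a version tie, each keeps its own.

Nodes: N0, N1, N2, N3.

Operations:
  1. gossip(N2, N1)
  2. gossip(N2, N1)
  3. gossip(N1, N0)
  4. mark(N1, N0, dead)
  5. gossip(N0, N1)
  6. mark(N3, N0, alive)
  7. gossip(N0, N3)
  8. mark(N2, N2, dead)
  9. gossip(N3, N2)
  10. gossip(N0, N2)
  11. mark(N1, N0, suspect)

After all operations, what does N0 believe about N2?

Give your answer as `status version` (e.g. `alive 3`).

Op 1: gossip N2<->N1 -> N2.N0=(alive,v0) N2.N1=(alive,v0) N2.N2=(alive,v0) N2.N3=(alive,v0) | N1.N0=(alive,v0) N1.N1=(alive,v0) N1.N2=(alive,v0) N1.N3=(alive,v0)
Op 2: gossip N2<->N1 -> N2.N0=(alive,v0) N2.N1=(alive,v0) N2.N2=(alive,v0) N2.N3=(alive,v0) | N1.N0=(alive,v0) N1.N1=(alive,v0) N1.N2=(alive,v0) N1.N3=(alive,v0)
Op 3: gossip N1<->N0 -> N1.N0=(alive,v0) N1.N1=(alive,v0) N1.N2=(alive,v0) N1.N3=(alive,v0) | N0.N0=(alive,v0) N0.N1=(alive,v0) N0.N2=(alive,v0) N0.N3=(alive,v0)
Op 4: N1 marks N0=dead -> (dead,v1)
Op 5: gossip N0<->N1 -> N0.N0=(dead,v1) N0.N1=(alive,v0) N0.N2=(alive,v0) N0.N3=(alive,v0) | N1.N0=(dead,v1) N1.N1=(alive,v0) N1.N2=(alive,v0) N1.N3=(alive,v0)
Op 6: N3 marks N0=alive -> (alive,v1)
Op 7: gossip N0<->N3 -> N0.N0=(dead,v1) N0.N1=(alive,v0) N0.N2=(alive,v0) N0.N3=(alive,v0) | N3.N0=(alive,v1) N3.N1=(alive,v0) N3.N2=(alive,v0) N3.N3=(alive,v0)
Op 8: N2 marks N2=dead -> (dead,v1)
Op 9: gossip N3<->N2 -> N3.N0=(alive,v1) N3.N1=(alive,v0) N3.N2=(dead,v1) N3.N3=(alive,v0) | N2.N0=(alive,v1) N2.N1=(alive,v0) N2.N2=(dead,v1) N2.N3=(alive,v0)
Op 10: gossip N0<->N2 -> N0.N0=(dead,v1) N0.N1=(alive,v0) N0.N2=(dead,v1) N0.N3=(alive,v0) | N2.N0=(alive,v1) N2.N1=(alive,v0) N2.N2=(dead,v1) N2.N3=(alive,v0)
Op 11: N1 marks N0=suspect -> (suspect,v2)

Answer: dead 1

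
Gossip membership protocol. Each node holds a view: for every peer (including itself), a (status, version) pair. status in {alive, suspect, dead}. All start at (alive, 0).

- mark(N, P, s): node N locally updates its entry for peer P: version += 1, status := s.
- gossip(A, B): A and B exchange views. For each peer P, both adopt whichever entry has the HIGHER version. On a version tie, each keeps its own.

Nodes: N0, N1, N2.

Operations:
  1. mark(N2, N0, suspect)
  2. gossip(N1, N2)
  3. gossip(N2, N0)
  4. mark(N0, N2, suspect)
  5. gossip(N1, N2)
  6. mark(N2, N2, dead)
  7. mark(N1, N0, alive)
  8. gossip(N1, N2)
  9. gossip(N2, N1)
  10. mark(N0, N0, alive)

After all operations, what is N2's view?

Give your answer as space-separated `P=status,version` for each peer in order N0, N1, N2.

Answer: N0=alive,2 N1=alive,0 N2=dead,1

Derivation:
Op 1: N2 marks N0=suspect -> (suspect,v1)
Op 2: gossip N1<->N2 -> N1.N0=(suspect,v1) N1.N1=(alive,v0) N1.N2=(alive,v0) | N2.N0=(suspect,v1) N2.N1=(alive,v0) N2.N2=(alive,v0)
Op 3: gossip N2<->N0 -> N2.N0=(suspect,v1) N2.N1=(alive,v0) N2.N2=(alive,v0) | N0.N0=(suspect,v1) N0.N1=(alive,v0) N0.N2=(alive,v0)
Op 4: N0 marks N2=suspect -> (suspect,v1)
Op 5: gossip N1<->N2 -> N1.N0=(suspect,v1) N1.N1=(alive,v0) N1.N2=(alive,v0) | N2.N0=(suspect,v1) N2.N1=(alive,v0) N2.N2=(alive,v0)
Op 6: N2 marks N2=dead -> (dead,v1)
Op 7: N1 marks N0=alive -> (alive,v2)
Op 8: gossip N1<->N2 -> N1.N0=(alive,v2) N1.N1=(alive,v0) N1.N2=(dead,v1) | N2.N0=(alive,v2) N2.N1=(alive,v0) N2.N2=(dead,v1)
Op 9: gossip N2<->N1 -> N2.N0=(alive,v2) N2.N1=(alive,v0) N2.N2=(dead,v1) | N1.N0=(alive,v2) N1.N1=(alive,v0) N1.N2=(dead,v1)
Op 10: N0 marks N0=alive -> (alive,v2)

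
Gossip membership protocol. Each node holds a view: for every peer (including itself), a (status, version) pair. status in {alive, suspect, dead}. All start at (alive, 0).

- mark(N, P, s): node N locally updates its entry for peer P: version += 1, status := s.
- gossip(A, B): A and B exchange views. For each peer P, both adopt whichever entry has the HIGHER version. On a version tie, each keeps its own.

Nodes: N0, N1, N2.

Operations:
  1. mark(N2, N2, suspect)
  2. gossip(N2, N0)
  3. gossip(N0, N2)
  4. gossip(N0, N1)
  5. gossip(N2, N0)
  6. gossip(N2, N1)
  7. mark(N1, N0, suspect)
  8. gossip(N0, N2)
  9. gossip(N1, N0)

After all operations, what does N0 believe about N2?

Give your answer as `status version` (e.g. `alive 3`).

Answer: suspect 1

Derivation:
Op 1: N2 marks N2=suspect -> (suspect,v1)
Op 2: gossip N2<->N0 -> N2.N0=(alive,v0) N2.N1=(alive,v0) N2.N2=(suspect,v1) | N0.N0=(alive,v0) N0.N1=(alive,v0) N0.N2=(suspect,v1)
Op 3: gossip N0<->N2 -> N0.N0=(alive,v0) N0.N1=(alive,v0) N0.N2=(suspect,v1) | N2.N0=(alive,v0) N2.N1=(alive,v0) N2.N2=(suspect,v1)
Op 4: gossip N0<->N1 -> N0.N0=(alive,v0) N0.N1=(alive,v0) N0.N2=(suspect,v1) | N1.N0=(alive,v0) N1.N1=(alive,v0) N1.N2=(suspect,v1)
Op 5: gossip N2<->N0 -> N2.N0=(alive,v0) N2.N1=(alive,v0) N2.N2=(suspect,v1) | N0.N0=(alive,v0) N0.N1=(alive,v0) N0.N2=(suspect,v1)
Op 6: gossip N2<->N1 -> N2.N0=(alive,v0) N2.N1=(alive,v0) N2.N2=(suspect,v1) | N1.N0=(alive,v0) N1.N1=(alive,v0) N1.N2=(suspect,v1)
Op 7: N1 marks N0=suspect -> (suspect,v1)
Op 8: gossip N0<->N2 -> N0.N0=(alive,v0) N0.N1=(alive,v0) N0.N2=(suspect,v1) | N2.N0=(alive,v0) N2.N1=(alive,v0) N2.N2=(suspect,v1)
Op 9: gossip N1<->N0 -> N1.N0=(suspect,v1) N1.N1=(alive,v0) N1.N2=(suspect,v1) | N0.N0=(suspect,v1) N0.N1=(alive,v0) N0.N2=(suspect,v1)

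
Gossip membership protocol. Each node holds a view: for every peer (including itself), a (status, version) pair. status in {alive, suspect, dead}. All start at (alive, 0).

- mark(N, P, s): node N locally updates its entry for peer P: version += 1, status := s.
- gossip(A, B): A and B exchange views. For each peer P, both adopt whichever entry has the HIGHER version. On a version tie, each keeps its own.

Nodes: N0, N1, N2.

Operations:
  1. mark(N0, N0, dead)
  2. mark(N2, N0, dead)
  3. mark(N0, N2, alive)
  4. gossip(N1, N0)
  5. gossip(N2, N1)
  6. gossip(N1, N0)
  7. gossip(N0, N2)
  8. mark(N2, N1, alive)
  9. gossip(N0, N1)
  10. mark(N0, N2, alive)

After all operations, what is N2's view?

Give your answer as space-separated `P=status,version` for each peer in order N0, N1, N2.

Op 1: N0 marks N0=dead -> (dead,v1)
Op 2: N2 marks N0=dead -> (dead,v1)
Op 3: N0 marks N2=alive -> (alive,v1)
Op 4: gossip N1<->N0 -> N1.N0=(dead,v1) N1.N1=(alive,v0) N1.N2=(alive,v1) | N0.N0=(dead,v1) N0.N1=(alive,v0) N0.N2=(alive,v1)
Op 5: gossip N2<->N1 -> N2.N0=(dead,v1) N2.N1=(alive,v0) N2.N2=(alive,v1) | N1.N0=(dead,v1) N1.N1=(alive,v0) N1.N2=(alive,v1)
Op 6: gossip N1<->N0 -> N1.N0=(dead,v1) N1.N1=(alive,v0) N1.N2=(alive,v1) | N0.N0=(dead,v1) N0.N1=(alive,v0) N0.N2=(alive,v1)
Op 7: gossip N0<->N2 -> N0.N0=(dead,v1) N0.N1=(alive,v0) N0.N2=(alive,v1) | N2.N0=(dead,v1) N2.N1=(alive,v0) N2.N2=(alive,v1)
Op 8: N2 marks N1=alive -> (alive,v1)
Op 9: gossip N0<->N1 -> N0.N0=(dead,v1) N0.N1=(alive,v0) N0.N2=(alive,v1) | N1.N0=(dead,v1) N1.N1=(alive,v0) N1.N2=(alive,v1)
Op 10: N0 marks N2=alive -> (alive,v2)

Answer: N0=dead,1 N1=alive,1 N2=alive,1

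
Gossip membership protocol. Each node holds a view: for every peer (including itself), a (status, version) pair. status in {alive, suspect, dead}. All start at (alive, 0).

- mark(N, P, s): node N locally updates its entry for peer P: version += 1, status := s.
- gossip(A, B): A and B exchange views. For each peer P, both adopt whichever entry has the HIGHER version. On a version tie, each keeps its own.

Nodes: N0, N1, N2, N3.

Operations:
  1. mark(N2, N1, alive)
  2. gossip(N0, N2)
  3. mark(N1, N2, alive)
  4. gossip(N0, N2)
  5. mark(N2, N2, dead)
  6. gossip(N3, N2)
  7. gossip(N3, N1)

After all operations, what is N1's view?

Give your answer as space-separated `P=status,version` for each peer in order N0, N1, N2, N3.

Answer: N0=alive,0 N1=alive,1 N2=alive,1 N3=alive,0

Derivation:
Op 1: N2 marks N1=alive -> (alive,v1)
Op 2: gossip N0<->N2 -> N0.N0=(alive,v0) N0.N1=(alive,v1) N0.N2=(alive,v0) N0.N3=(alive,v0) | N2.N0=(alive,v0) N2.N1=(alive,v1) N2.N2=(alive,v0) N2.N3=(alive,v0)
Op 3: N1 marks N2=alive -> (alive,v1)
Op 4: gossip N0<->N2 -> N0.N0=(alive,v0) N0.N1=(alive,v1) N0.N2=(alive,v0) N0.N3=(alive,v0) | N2.N0=(alive,v0) N2.N1=(alive,v1) N2.N2=(alive,v0) N2.N3=(alive,v0)
Op 5: N2 marks N2=dead -> (dead,v1)
Op 6: gossip N3<->N2 -> N3.N0=(alive,v0) N3.N1=(alive,v1) N3.N2=(dead,v1) N3.N3=(alive,v0) | N2.N0=(alive,v0) N2.N1=(alive,v1) N2.N2=(dead,v1) N2.N3=(alive,v0)
Op 7: gossip N3<->N1 -> N3.N0=(alive,v0) N3.N1=(alive,v1) N3.N2=(dead,v1) N3.N3=(alive,v0) | N1.N0=(alive,v0) N1.N1=(alive,v1) N1.N2=(alive,v1) N1.N3=(alive,v0)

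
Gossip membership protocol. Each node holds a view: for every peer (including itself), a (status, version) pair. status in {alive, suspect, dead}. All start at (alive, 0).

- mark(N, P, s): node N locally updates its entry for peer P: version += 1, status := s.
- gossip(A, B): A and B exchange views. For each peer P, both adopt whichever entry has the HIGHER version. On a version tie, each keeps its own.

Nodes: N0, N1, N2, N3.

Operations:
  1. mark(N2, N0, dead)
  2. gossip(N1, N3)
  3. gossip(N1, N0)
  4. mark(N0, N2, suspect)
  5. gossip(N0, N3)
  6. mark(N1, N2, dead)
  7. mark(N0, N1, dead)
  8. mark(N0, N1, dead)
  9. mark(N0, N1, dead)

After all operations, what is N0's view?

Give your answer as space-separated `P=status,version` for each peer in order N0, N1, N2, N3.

Answer: N0=alive,0 N1=dead,3 N2=suspect,1 N3=alive,0

Derivation:
Op 1: N2 marks N0=dead -> (dead,v1)
Op 2: gossip N1<->N3 -> N1.N0=(alive,v0) N1.N1=(alive,v0) N1.N2=(alive,v0) N1.N3=(alive,v0) | N3.N0=(alive,v0) N3.N1=(alive,v0) N3.N2=(alive,v0) N3.N3=(alive,v0)
Op 3: gossip N1<->N0 -> N1.N0=(alive,v0) N1.N1=(alive,v0) N1.N2=(alive,v0) N1.N3=(alive,v0) | N0.N0=(alive,v0) N0.N1=(alive,v0) N0.N2=(alive,v0) N0.N3=(alive,v0)
Op 4: N0 marks N2=suspect -> (suspect,v1)
Op 5: gossip N0<->N3 -> N0.N0=(alive,v0) N0.N1=(alive,v0) N0.N2=(suspect,v1) N0.N3=(alive,v0) | N3.N0=(alive,v0) N3.N1=(alive,v0) N3.N2=(suspect,v1) N3.N3=(alive,v0)
Op 6: N1 marks N2=dead -> (dead,v1)
Op 7: N0 marks N1=dead -> (dead,v1)
Op 8: N0 marks N1=dead -> (dead,v2)
Op 9: N0 marks N1=dead -> (dead,v3)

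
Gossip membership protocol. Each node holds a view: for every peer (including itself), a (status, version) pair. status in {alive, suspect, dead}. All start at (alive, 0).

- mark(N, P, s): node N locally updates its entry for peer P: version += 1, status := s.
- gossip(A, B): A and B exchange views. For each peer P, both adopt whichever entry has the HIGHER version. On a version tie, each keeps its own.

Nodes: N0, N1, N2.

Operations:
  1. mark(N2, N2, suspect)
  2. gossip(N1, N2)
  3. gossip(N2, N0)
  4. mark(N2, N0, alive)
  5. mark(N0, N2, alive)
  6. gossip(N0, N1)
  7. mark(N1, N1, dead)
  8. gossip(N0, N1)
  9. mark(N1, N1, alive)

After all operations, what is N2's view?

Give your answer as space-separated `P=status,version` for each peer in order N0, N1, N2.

Op 1: N2 marks N2=suspect -> (suspect,v1)
Op 2: gossip N1<->N2 -> N1.N0=(alive,v0) N1.N1=(alive,v0) N1.N2=(suspect,v1) | N2.N0=(alive,v0) N2.N1=(alive,v0) N2.N2=(suspect,v1)
Op 3: gossip N2<->N0 -> N2.N0=(alive,v0) N2.N1=(alive,v0) N2.N2=(suspect,v1) | N0.N0=(alive,v0) N0.N1=(alive,v0) N0.N2=(suspect,v1)
Op 4: N2 marks N0=alive -> (alive,v1)
Op 5: N0 marks N2=alive -> (alive,v2)
Op 6: gossip N0<->N1 -> N0.N0=(alive,v0) N0.N1=(alive,v0) N0.N2=(alive,v2) | N1.N0=(alive,v0) N1.N1=(alive,v0) N1.N2=(alive,v2)
Op 7: N1 marks N1=dead -> (dead,v1)
Op 8: gossip N0<->N1 -> N0.N0=(alive,v0) N0.N1=(dead,v1) N0.N2=(alive,v2) | N1.N0=(alive,v0) N1.N1=(dead,v1) N1.N2=(alive,v2)
Op 9: N1 marks N1=alive -> (alive,v2)

Answer: N0=alive,1 N1=alive,0 N2=suspect,1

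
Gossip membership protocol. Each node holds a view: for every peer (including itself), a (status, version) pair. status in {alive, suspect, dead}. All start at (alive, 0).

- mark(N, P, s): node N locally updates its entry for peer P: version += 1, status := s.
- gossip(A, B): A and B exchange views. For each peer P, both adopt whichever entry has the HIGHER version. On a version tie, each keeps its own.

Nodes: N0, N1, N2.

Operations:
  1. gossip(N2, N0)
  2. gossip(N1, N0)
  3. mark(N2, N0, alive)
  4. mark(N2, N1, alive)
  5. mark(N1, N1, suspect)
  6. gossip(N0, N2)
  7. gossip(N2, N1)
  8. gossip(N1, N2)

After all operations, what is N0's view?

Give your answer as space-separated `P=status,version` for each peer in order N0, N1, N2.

Op 1: gossip N2<->N0 -> N2.N0=(alive,v0) N2.N1=(alive,v0) N2.N2=(alive,v0) | N0.N0=(alive,v0) N0.N1=(alive,v0) N0.N2=(alive,v0)
Op 2: gossip N1<->N0 -> N1.N0=(alive,v0) N1.N1=(alive,v0) N1.N2=(alive,v0) | N0.N0=(alive,v0) N0.N1=(alive,v0) N0.N2=(alive,v0)
Op 3: N2 marks N0=alive -> (alive,v1)
Op 4: N2 marks N1=alive -> (alive,v1)
Op 5: N1 marks N1=suspect -> (suspect,v1)
Op 6: gossip N0<->N2 -> N0.N0=(alive,v1) N0.N1=(alive,v1) N0.N2=(alive,v0) | N2.N0=(alive,v1) N2.N1=(alive,v1) N2.N2=(alive,v0)
Op 7: gossip N2<->N1 -> N2.N0=(alive,v1) N2.N1=(alive,v1) N2.N2=(alive,v0) | N1.N0=(alive,v1) N1.N1=(suspect,v1) N1.N2=(alive,v0)
Op 8: gossip N1<->N2 -> N1.N0=(alive,v1) N1.N1=(suspect,v1) N1.N2=(alive,v0) | N2.N0=(alive,v1) N2.N1=(alive,v1) N2.N2=(alive,v0)

Answer: N0=alive,1 N1=alive,1 N2=alive,0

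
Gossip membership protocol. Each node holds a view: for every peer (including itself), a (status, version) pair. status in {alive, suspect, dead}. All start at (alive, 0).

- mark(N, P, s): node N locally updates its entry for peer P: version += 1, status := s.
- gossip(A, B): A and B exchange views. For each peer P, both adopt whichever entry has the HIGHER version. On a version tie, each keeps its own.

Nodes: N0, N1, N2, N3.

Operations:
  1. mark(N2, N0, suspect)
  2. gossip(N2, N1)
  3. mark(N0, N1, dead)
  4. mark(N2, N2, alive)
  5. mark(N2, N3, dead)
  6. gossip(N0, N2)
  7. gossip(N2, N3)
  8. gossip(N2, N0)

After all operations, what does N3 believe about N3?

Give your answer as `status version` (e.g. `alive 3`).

Answer: dead 1

Derivation:
Op 1: N2 marks N0=suspect -> (suspect,v1)
Op 2: gossip N2<->N1 -> N2.N0=(suspect,v1) N2.N1=(alive,v0) N2.N2=(alive,v0) N2.N3=(alive,v0) | N1.N0=(suspect,v1) N1.N1=(alive,v0) N1.N2=(alive,v0) N1.N3=(alive,v0)
Op 3: N0 marks N1=dead -> (dead,v1)
Op 4: N2 marks N2=alive -> (alive,v1)
Op 5: N2 marks N3=dead -> (dead,v1)
Op 6: gossip N0<->N2 -> N0.N0=(suspect,v1) N0.N1=(dead,v1) N0.N2=(alive,v1) N0.N3=(dead,v1) | N2.N0=(suspect,v1) N2.N1=(dead,v1) N2.N2=(alive,v1) N2.N3=(dead,v1)
Op 7: gossip N2<->N3 -> N2.N0=(suspect,v1) N2.N1=(dead,v1) N2.N2=(alive,v1) N2.N3=(dead,v1) | N3.N0=(suspect,v1) N3.N1=(dead,v1) N3.N2=(alive,v1) N3.N3=(dead,v1)
Op 8: gossip N2<->N0 -> N2.N0=(suspect,v1) N2.N1=(dead,v1) N2.N2=(alive,v1) N2.N3=(dead,v1) | N0.N0=(suspect,v1) N0.N1=(dead,v1) N0.N2=(alive,v1) N0.N3=(dead,v1)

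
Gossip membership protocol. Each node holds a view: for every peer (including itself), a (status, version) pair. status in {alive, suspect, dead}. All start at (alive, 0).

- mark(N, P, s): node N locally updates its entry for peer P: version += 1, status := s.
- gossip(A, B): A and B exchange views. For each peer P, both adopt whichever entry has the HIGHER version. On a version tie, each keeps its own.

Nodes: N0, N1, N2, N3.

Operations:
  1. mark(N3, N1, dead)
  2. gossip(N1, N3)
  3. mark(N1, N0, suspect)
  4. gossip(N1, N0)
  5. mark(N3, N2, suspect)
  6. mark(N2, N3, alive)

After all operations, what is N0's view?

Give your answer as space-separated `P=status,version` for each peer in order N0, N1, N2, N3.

Op 1: N3 marks N1=dead -> (dead,v1)
Op 2: gossip N1<->N3 -> N1.N0=(alive,v0) N1.N1=(dead,v1) N1.N2=(alive,v0) N1.N3=(alive,v0) | N3.N0=(alive,v0) N3.N1=(dead,v1) N3.N2=(alive,v0) N3.N3=(alive,v0)
Op 3: N1 marks N0=suspect -> (suspect,v1)
Op 4: gossip N1<->N0 -> N1.N0=(suspect,v1) N1.N1=(dead,v1) N1.N2=(alive,v0) N1.N3=(alive,v0) | N0.N0=(suspect,v1) N0.N1=(dead,v1) N0.N2=(alive,v0) N0.N3=(alive,v0)
Op 5: N3 marks N2=suspect -> (suspect,v1)
Op 6: N2 marks N3=alive -> (alive,v1)

Answer: N0=suspect,1 N1=dead,1 N2=alive,0 N3=alive,0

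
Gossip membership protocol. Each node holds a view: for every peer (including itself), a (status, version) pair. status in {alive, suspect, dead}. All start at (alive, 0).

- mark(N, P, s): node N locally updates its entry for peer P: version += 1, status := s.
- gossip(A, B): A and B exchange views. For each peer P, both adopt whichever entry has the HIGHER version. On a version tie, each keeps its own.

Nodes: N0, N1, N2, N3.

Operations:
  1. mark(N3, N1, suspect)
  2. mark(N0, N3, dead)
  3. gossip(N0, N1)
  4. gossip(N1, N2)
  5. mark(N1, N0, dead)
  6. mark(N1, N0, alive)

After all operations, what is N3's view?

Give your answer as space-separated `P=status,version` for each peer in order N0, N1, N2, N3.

Op 1: N3 marks N1=suspect -> (suspect,v1)
Op 2: N0 marks N3=dead -> (dead,v1)
Op 3: gossip N0<->N1 -> N0.N0=(alive,v0) N0.N1=(alive,v0) N0.N2=(alive,v0) N0.N3=(dead,v1) | N1.N0=(alive,v0) N1.N1=(alive,v0) N1.N2=(alive,v0) N1.N3=(dead,v1)
Op 4: gossip N1<->N2 -> N1.N0=(alive,v0) N1.N1=(alive,v0) N1.N2=(alive,v0) N1.N3=(dead,v1) | N2.N0=(alive,v0) N2.N1=(alive,v0) N2.N2=(alive,v0) N2.N3=(dead,v1)
Op 5: N1 marks N0=dead -> (dead,v1)
Op 6: N1 marks N0=alive -> (alive,v2)

Answer: N0=alive,0 N1=suspect,1 N2=alive,0 N3=alive,0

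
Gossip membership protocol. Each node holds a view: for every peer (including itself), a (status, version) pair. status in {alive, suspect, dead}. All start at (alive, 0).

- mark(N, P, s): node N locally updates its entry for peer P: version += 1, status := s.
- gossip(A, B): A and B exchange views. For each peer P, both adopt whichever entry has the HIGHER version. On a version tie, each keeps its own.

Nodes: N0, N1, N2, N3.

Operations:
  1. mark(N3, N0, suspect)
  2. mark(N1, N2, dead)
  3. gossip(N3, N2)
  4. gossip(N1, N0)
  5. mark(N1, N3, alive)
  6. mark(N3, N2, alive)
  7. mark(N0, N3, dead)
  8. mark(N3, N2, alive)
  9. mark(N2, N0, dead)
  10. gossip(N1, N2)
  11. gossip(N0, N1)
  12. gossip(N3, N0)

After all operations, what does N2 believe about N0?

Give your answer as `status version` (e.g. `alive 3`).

Answer: dead 2

Derivation:
Op 1: N3 marks N0=suspect -> (suspect,v1)
Op 2: N1 marks N2=dead -> (dead,v1)
Op 3: gossip N3<->N2 -> N3.N0=(suspect,v1) N3.N1=(alive,v0) N3.N2=(alive,v0) N3.N3=(alive,v0) | N2.N0=(suspect,v1) N2.N1=(alive,v0) N2.N2=(alive,v0) N2.N3=(alive,v0)
Op 4: gossip N1<->N0 -> N1.N0=(alive,v0) N1.N1=(alive,v0) N1.N2=(dead,v1) N1.N3=(alive,v0) | N0.N0=(alive,v0) N0.N1=(alive,v0) N0.N2=(dead,v1) N0.N3=(alive,v0)
Op 5: N1 marks N3=alive -> (alive,v1)
Op 6: N3 marks N2=alive -> (alive,v1)
Op 7: N0 marks N3=dead -> (dead,v1)
Op 8: N3 marks N2=alive -> (alive,v2)
Op 9: N2 marks N0=dead -> (dead,v2)
Op 10: gossip N1<->N2 -> N1.N0=(dead,v2) N1.N1=(alive,v0) N1.N2=(dead,v1) N1.N3=(alive,v1) | N2.N0=(dead,v2) N2.N1=(alive,v0) N2.N2=(dead,v1) N2.N3=(alive,v1)
Op 11: gossip N0<->N1 -> N0.N0=(dead,v2) N0.N1=(alive,v0) N0.N2=(dead,v1) N0.N3=(dead,v1) | N1.N0=(dead,v2) N1.N1=(alive,v0) N1.N2=(dead,v1) N1.N3=(alive,v1)
Op 12: gossip N3<->N0 -> N3.N0=(dead,v2) N3.N1=(alive,v0) N3.N2=(alive,v2) N3.N3=(dead,v1) | N0.N0=(dead,v2) N0.N1=(alive,v0) N0.N2=(alive,v2) N0.N3=(dead,v1)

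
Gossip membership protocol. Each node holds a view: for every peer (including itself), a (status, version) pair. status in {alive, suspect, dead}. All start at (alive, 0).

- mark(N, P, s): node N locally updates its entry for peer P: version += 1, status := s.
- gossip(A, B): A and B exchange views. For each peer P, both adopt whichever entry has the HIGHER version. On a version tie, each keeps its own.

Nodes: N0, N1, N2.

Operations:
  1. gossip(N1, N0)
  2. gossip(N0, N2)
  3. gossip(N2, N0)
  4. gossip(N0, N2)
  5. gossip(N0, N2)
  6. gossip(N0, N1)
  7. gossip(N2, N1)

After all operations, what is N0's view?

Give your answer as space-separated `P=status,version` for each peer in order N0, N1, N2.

Answer: N0=alive,0 N1=alive,0 N2=alive,0

Derivation:
Op 1: gossip N1<->N0 -> N1.N0=(alive,v0) N1.N1=(alive,v0) N1.N2=(alive,v0) | N0.N0=(alive,v0) N0.N1=(alive,v0) N0.N2=(alive,v0)
Op 2: gossip N0<->N2 -> N0.N0=(alive,v0) N0.N1=(alive,v0) N0.N2=(alive,v0) | N2.N0=(alive,v0) N2.N1=(alive,v0) N2.N2=(alive,v0)
Op 3: gossip N2<->N0 -> N2.N0=(alive,v0) N2.N1=(alive,v0) N2.N2=(alive,v0) | N0.N0=(alive,v0) N0.N1=(alive,v0) N0.N2=(alive,v0)
Op 4: gossip N0<->N2 -> N0.N0=(alive,v0) N0.N1=(alive,v0) N0.N2=(alive,v0) | N2.N0=(alive,v0) N2.N1=(alive,v0) N2.N2=(alive,v0)
Op 5: gossip N0<->N2 -> N0.N0=(alive,v0) N0.N1=(alive,v0) N0.N2=(alive,v0) | N2.N0=(alive,v0) N2.N1=(alive,v0) N2.N2=(alive,v0)
Op 6: gossip N0<->N1 -> N0.N0=(alive,v0) N0.N1=(alive,v0) N0.N2=(alive,v0) | N1.N0=(alive,v0) N1.N1=(alive,v0) N1.N2=(alive,v0)
Op 7: gossip N2<->N1 -> N2.N0=(alive,v0) N2.N1=(alive,v0) N2.N2=(alive,v0) | N1.N0=(alive,v0) N1.N1=(alive,v0) N1.N2=(alive,v0)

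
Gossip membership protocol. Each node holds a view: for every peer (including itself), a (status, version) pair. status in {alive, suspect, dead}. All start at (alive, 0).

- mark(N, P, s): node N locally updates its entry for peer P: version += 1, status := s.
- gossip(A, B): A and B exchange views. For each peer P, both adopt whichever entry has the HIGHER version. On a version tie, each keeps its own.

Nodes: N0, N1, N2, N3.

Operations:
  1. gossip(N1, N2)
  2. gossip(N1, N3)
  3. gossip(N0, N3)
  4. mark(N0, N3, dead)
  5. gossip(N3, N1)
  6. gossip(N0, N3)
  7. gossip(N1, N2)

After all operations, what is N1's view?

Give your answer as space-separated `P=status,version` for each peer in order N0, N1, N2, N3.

Answer: N0=alive,0 N1=alive,0 N2=alive,0 N3=alive,0

Derivation:
Op 1: gossip N1<->N2 -> N1.N0=(alive,v0) N1.N1=(alive,v0) N1.N2=(alive,v0) N1.N3=(alive,v0) | N2.N0=(alive,v0) N2.N1=(alive,v0) N2.N2=(alive,v0) N2.N3=(alive,v0)
Op 2: gossip N1<->N3 -> N1.N0=(alive,v0) N1.N1=(alive,v0) N1.N2=(alive,v0) N1.N3=(alive,v0) | N3.N0=(alive,v0) N3.N1=(alive,v0) N3.N2=(alive,v0) N3.N3=(alive,v0)
Op 3: gossip N0<->N3 -> N0.N0=(alive,v0) N0.N1=(alive,v0) N0.N2=(alive,v0) N0.N3=(alive,v0) | N3.N0=(alive,v0) N3.N1=(alive,v0) N3.N2=(alive,v0) N3.N3=(alive,v0)
Op 4: N0 marks N3=dead -> (dead,v1)
Op 5: gossip N3<->N1 -> N3.N0=(alive,v0) N3.N1=(alive,v0) N3.N2=(alive,v0) N3.N3=(alive,v0) | N1.N0=(alive,v0) N1.N1=(alive,v0) N1.N2=(alive,v0) N1.N3=(alive,v0)
Op 6: gossip N0<->N3 -> N0.N0=(alive,v0) N0.N1=(alive,v0) N0.N2=(alive,v0) N0.N3=(dead,v1) | N3.N0=(alive,v0) N3.N1=(alive,v0) N3.N2=(alive,v0) N3.N3=(dead,v1)
Op 7: gossip N1<->N2 -> N1.N0=(alive,v0) N1.N1=(alive,v0) N1.N2=(alive,v0) N1.N3=(alive,v0) | N2.N0=(alive,v0) N2.N1=(alive,v0) N2.N2=(alive,v0) N2.N3=(alive,v0)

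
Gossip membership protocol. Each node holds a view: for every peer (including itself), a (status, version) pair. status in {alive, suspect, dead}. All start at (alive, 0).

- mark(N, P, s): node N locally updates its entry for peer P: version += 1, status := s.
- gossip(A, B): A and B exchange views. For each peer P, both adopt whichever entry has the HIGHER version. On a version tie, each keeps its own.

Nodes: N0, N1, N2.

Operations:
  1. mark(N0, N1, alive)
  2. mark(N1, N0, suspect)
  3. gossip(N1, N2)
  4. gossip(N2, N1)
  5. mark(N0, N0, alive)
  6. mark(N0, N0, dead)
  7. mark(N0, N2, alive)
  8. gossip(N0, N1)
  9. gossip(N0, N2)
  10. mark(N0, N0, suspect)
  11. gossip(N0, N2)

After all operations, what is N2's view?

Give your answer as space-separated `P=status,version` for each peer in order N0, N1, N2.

Op 1: N0 marks N1=alive -> (alive,v1)
Op 2: N1 marks N0=suspect -> (suspect,v1)
Op 3: gossip N1<->N2 -> N1.N0=(suspect,v1) N1.N1=(alive,v0) N1.N2=(alive,v0) | N2.N0=(suspect,v1) N2.N1=(alive,v0) N2.N2=(alive,v0)
Op 4: gossip N2<->N1 -> N2.N0=(suspect,v1) N2.N1=(alive,v0) N2.N2=(alive,v0) | N1.N0=(suspect,v1) N1.N1=(alive,v0) N1.N2=(alive,v0)
Op 5: N0 marks N0=alive -> (alive,v1)
Op 6: N0 marks N0=dead -> (dead,v2)
Op 7: N0 marks N2=alive -> (alive,v1)
Op 8: gossip N0<->N1 -> N0.N0=(dead,v2) N0.N1=(alive,v1) N0.N2=(alive,v1) | N1.N0=(dead,v2) N1.N1=(alive,v1) N1.N2=(alive,v1)
Op 9: gossip N0<->N2 -> N0.N0=(dead,v2) N0.N1=(alive,v1) N0.N2=(alive,v1) | N2.N0=(dead,v2) N2.N1=(alive,v1) N2.N2=(alive,v1)
Op 10: N0 marks N0=suspect -> (suspect,v3)
Op 11: gossip N0<->N2 -> N0.N0=(suspect,v3) N0.N1=(alive,v1) N0.N2=(alive,v1) | N2.N0=(suspect,v3) N2.N1=(alive,v1) N2.N2=(alive,v1)

Answer: N0=suspect,3 N1=alive,1 N2=alive,1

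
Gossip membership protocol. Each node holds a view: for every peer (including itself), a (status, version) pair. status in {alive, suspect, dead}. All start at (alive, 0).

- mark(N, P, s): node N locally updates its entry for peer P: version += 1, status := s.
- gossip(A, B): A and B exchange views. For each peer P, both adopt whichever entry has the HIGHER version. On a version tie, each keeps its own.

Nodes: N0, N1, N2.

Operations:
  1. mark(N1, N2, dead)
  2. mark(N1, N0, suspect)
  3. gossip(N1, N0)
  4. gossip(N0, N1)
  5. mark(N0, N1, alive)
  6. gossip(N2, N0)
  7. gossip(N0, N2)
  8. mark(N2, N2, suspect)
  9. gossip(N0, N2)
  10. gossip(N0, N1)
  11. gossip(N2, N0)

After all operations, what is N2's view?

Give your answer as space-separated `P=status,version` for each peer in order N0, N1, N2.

Answer: N0=suspect,1 N1=alive,1 N2=suspect,2

Derivation:
Op 1: N1 marks N2=dead -> (dead,v1)
Op 2: N1 marks N0=suspect -> (suspect,v1)
Op 3: gossip N1<->N0 -> N1.N0=(suspect,v1) N1.N1=(alive,v0) N1.N2=(dead,v1) | N0.N0=(suspect,v1) N0.N1=(alive,v0) N0.N2=(dead,v1)
Op 4: gossip N0<->N1 -> N0.N0=(suspect,v1) N0.N1=(alive,v0) N0.N2=(dead,v1) | N1.N0=(suspect,v1) N1.N1=(alive,v0) N1.N2=(dead,v1)
Op 5: N0 marks N1=alive -> (alive,v1)
Op 6: gossip N2<->N0 -> N2.N0=(suspect,v1) N2.N1=(alive,v1) N2.N2=(dead,v1) | N0.N0=(suspect,v1) N0.N1=(alive,v1) N0.N2=(dead,v1)
Op 7: gossip N0<->N2 -> N0.N0=(suspect,v1) N0.N1=(alive,v1) N0.N2=(dead,v1) | N2.N0=(suspect,v1) N2.N1=(alive,v1) N2.N2=(dead,v1)
Op 8: N2 marks N2=suspect -> (suspect,v2)
Op 9: gossip N0<->N2 -> N0.N0=(suspect,v1) N0.N1=(alive,v1) N0.N2=(suspect,v2) | N2.N0=(suspect,v1) N2.N1=(alive,v1) N2.N2=(suspect,v2)
Op 10: gossip N0<->N1 -> N0.N0=(suspect,v1) N0.N1=(alive,v1) N0.N2=(suspect,v2) | N1.N0=(suspect,v1) N1.N1=(alive,v1) N1.N2=(suspect,v2)
Op 11: gossip N2<->N0 -> N2.N0=(suspect,v1) N2.N1=(alive,v1) N2.N2=(suspect,v2) | N0.N0=(suspect,v1) N0.N1=(alive,v1) N0.N2=(suspect,v2)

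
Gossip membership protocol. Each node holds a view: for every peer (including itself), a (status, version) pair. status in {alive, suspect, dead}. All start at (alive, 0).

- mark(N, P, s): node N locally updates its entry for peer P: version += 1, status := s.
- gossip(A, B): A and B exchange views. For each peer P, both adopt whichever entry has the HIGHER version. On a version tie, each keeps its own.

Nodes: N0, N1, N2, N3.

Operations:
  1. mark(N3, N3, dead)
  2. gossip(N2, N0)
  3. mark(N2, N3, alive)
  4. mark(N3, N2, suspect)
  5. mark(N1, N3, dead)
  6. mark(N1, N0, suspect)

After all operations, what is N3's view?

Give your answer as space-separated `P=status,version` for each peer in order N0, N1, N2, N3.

Answer: N0=alive,0 N1=alive,0 N2=suspect,1 N3=dead,1

Derivation:
Op 1: N3 marks N3=dead -> (dead,v1)
Op 2: gossip N2<->N0 -> N2.N0=(alive,v0) N2.N1=(alive,v0) N2.N2=(alive,v0) N2.N3=(alive,v0) | N0.N0=(alive,v0) N0.N1=(alive,v0) N0.N2=(alive,v0) N0.N3=(alive,v0)
Op 3: N2 marks N3=alive -> (alive,v1)
Op 4: N3 marks N2=suspect -> (suspect,v1)
Op 5: N1 marks N3=dead -> (dead,v1)
Op 6: N1 marks N0=suspect -> (suspect,v1)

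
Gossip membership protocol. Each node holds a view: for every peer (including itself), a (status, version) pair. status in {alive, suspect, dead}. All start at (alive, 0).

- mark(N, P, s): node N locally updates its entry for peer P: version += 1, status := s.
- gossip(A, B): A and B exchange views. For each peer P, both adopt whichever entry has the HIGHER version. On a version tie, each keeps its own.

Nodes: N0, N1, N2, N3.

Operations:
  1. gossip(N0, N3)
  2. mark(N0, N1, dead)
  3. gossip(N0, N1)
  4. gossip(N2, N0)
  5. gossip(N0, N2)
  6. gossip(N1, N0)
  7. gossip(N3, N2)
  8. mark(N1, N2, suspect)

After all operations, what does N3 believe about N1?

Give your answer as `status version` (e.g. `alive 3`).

Op 1: gossip N0<->N3 -> N0.N0=(alive,v0) N0.N1=(alive,v0) N0.N2=(alive,v0) N0.N3=(alive,v0) | N3.N0=(alive,v0) N3.N1=(alive,v0) N3.N2=(alive,v0) N3.N3=(alive,v0)
Op 2: N0 marks N1=dead -> (dead,v1)
Op 3: gossip N0<->N1 -> N0.N0=(alive,v0) N0.N1=(dead,v1) N0.N2=(alive,v0) N0.N3=(alive,v0) | N1.N0=(alive,v0) N1.N1=(dead,v1) N1.N2=(alive,v0) N1.N3=(alive,v0)
Op 4: gossip N2<->N0 -> N2.N0=(alive,v0) N2.N1=(dead,v1) N2.N2=(alive,v0) N2.N3=(alive,v0) | N0.N0=(alive,v0) N0.N1=(dead,v1) N0.N2=(alive,v0) N0.N3=(alive,v0)
Op 5: gossip N0<->N2 -> N0.N0=(alive,v0) N0.N1=(dead,v1) N0.N2=(alive,v0) N0.N3=(alive,v0) | N2.N0=(alive,v0) N2.N1=(dead,v1) N2.N2=(alive,v0) N2.N3=(alive,v0)
Op 6: gossip N1<->N0 -> N1.N0=(alive,v0) N1.N1=(dead,v1) N1.N2=(alive,v0) N1.N3=(alive,v0) | N0.N0=(alive,v0) N0.N1=(dead,v1) N0.N2=(alive,v0) N0.N3=(alive,v0)
Op 7: gossip N3<->N2 -> N3.N0=(alive,v0) N3.N1=(dead,v1) N3.N2=(alive,v0) N3.N3=(alive,v0) | N2.N0=(alive,v0) N2.N1=(dead,v1) N2.N2=(alive,v0) N2.N3=(alive,v0)
Op 8: N1 marks N2=suspect -> (suspect,v1)

Answer: dead 1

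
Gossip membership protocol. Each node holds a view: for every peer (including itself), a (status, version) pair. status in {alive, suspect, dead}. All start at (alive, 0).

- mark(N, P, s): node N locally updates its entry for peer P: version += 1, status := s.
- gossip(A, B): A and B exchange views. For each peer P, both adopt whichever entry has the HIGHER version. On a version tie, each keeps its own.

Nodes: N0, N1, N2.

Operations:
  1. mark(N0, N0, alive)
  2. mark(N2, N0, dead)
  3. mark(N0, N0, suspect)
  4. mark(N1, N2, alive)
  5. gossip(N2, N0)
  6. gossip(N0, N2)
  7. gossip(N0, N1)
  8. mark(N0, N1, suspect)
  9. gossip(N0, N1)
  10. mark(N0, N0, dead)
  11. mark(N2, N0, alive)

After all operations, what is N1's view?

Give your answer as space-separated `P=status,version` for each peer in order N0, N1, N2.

Op 1: N0 marks N0=alive -> (alive,v1)
Op 2: N2 marks N0=dead -> (dead,v1)
Op 3: N0 marks N0=suspect -> (suspect,v2)
Op 4: N1 marks N2=alive -> (alive,v1)
Op 5: gossip N2<->N0 -> N2.N0=(suspect,v2) N2.N1=(alive,v0) N2.N2=(alive,v0) | N0.N0=(suspect,v2) N0.N1=(alive,v0) N0.N2=(alive,v0)
Op 6: gossip N0<->N2 -> N0.N0=(suspect,v2) N0.N1=(alive,v0) N0.N2=(alive,v0) | N2.N0=(suspect,v2) N2.N1=(alive,v0) N2.N2=(alive,v0)
Op 7: gossip N0<->N1 -> N0.N0=(suspect,v2) N0.N1=(alive,v0) N0.N2=(alive,v1) | N1.N0=(suspect,v2) N1.N1=(alive,v0) N1.N2=(alive,v1)
Op 8: N0 marks N1=suspect -> (suspect,v1)
Op 9: gossip N0<->N1 -> N0.N0=(suspect,v2) N0.N1=(suspect,v1) N0.N2=(alive,v1) | N1.N0=(suspect,v2) N1.N1=(suspect,v1) N1.N2=(alive,v1)
Op 10: N0 marks N0=dead -> (dead,v3)
Op 11: N2 marks N0=alive -> (alive,v3)

Answer: N0=suspect,2 N1=suspect,1 N2=alive,1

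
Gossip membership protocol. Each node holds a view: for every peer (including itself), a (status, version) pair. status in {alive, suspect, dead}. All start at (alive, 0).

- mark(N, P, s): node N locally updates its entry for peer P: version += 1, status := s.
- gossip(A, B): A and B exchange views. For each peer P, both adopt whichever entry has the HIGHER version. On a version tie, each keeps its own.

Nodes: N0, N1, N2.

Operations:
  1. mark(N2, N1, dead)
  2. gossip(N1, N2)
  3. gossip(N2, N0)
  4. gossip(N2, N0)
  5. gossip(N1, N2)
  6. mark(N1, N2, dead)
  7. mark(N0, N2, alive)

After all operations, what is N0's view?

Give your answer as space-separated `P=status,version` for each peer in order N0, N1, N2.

Answer: N0=alive,0 N1=dead,1 N2=alive,1

Derivation:
Op 1: N2 marks N1=dead -> (dead,v1)
Op 2: gossip N1<->N2 -> N1.N0=(alive,v0) N1.N1=(dead,v1) N1.N2=(alive,v0) | N2.N0=(alive,v0) N2.N1=(dead,v1) N2.N2=(alive,v0)
Op 3: gossip N2<->N0 -> N2.N0=(alive,v0) N2.N1=(dead,v1) N2.N2=(alive,v0) | N0.N0=(alive,v0) N0.N1=(dead,v1) N0.N2=(alive,v0)
Op 4: gossip N2<->N0 -> N2.N0=(alive,v0) N2.N1=(dead,v1) N2.N2=(alive,v0) | N0.N0=(alive,v0) N0.N1=(dead,v1) N0.N2=(alive,v0)
Op 5: gossip N1<->N2 -> N1.N0=(alive,v0) N1.N1=(dead,v1) N1.N2=(alive,v0) | N2.N0=(alive,v0) N2.N1=(dead,v1) N2.N2=(alive,v0)
Op 6: N1 marks N2=dead -> (dead,v1)
Op 7: N0 marks N2=alive -> (alive,v1)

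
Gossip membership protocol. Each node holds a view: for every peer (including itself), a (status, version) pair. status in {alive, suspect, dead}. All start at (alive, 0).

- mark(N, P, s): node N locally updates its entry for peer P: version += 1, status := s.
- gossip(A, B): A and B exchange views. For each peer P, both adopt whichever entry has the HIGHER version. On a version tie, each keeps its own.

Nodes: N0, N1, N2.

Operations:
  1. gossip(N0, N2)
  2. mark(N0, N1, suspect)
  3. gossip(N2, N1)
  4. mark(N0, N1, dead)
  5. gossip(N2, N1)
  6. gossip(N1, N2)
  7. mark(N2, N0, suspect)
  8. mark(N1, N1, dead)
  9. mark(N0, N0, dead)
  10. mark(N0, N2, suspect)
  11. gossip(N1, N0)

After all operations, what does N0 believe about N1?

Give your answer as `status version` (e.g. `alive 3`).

Answer: dead 2

Derivation:
Op 1: gossip N0<->N2 -> N0.N0=(alive,v0) N0.N1=(alive,v0) N0.N2=(alive,v0) | N2.N0=(alive,v0) N2.N1=(alive,v0) N2.N2=(alive,v0)
Op 2: N0 marks N1=suspect -> (suspect,v1)
Op 3: gossip N2<->N1 -> N2.N0=(alive,v0) N2.N1=(alive,v0) N2.N2=(alive,v0) | N1.N0=(alive,v0) N1.N1=(alive,v0) N1.N2=(alive,v0)
Op 4: N0 marks N1=dead -> (dead,v2)
Op 5: gossip N2<->N1 -> N2.N0=(alive,v0) N2.N1=(alive,v0) N2.N2=(alive,v0) | N1.N0=(alive,v0) N1.N1=(alive,v0) N1.N2=(alive,v0)
Op 6: gossip N1<->N2 -> N1.N0=(alive,v0) N1.N1=(alive,v0) N1.N2=(alive,v0) | N2.N0=(alive,v0) N2.N1=(alive,v0) N2.N2=(alive,v0)
Op 7: N2 marks N0=suspect -> (suspect,v1)
Op 8: N1 marks N1=dead -> (dead,v1)
Op 9: N0 marks N0=dead -> (dead,v1)
Op 10: N0 marks N2=suspect -> (suspect,v1)
Op 11: gossip N1<->N0 -> N1.N0=(dead,v1) N1.N1=(dead,v2) N1.N2=(suspect,v1) | N0.N0=(dead,v1) N0.N1=(dead,v2) N0.N2=(suspect,v1)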